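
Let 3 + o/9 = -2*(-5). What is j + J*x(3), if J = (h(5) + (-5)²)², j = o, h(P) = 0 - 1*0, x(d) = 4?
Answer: 2563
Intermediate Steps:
h(P) = 0 (h(P) = 0 + 0 = 0)
o = 63 (o = -27 + 9*(-2*(-5)) = -27 + 9*10 = -27 + 90 = 63)
j = 63
J = 625 (J = (0 + (-5)²)² = (0 + 25)² = 25² = 625)
j + J*x(3) = 63 + 625*4 = 63 + 2500 = 2563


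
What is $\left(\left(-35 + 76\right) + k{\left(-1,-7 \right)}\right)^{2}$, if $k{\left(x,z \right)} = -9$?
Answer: $1024$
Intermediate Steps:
$\left(\left(-35 + 76\right) + k{\left(-1,-7 \right)}\right)^{2} = \left(\left(-35 + 76\right) - 9\right)^{2} = \left(41 - 9\right)^{2} = 32^{2} = 1024$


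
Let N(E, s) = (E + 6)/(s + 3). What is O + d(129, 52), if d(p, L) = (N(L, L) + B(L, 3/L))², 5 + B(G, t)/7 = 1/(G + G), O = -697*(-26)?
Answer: 630474695889/32718400 ≈ 19270.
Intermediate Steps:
O = 18122
N(E, s) = (6 + E)/(3 + s)
B(G, t) = -35 + 7/(2*G) (B(G, t) = -35 + 7/(G + G) = -35 + 7/((2*G)) = -35 + 7*(1/(2*G)) = -35 + 7/(2*G))
d(p, L) = (-35 + 7/(2*L) + (6 + L)/(3 + L))² (d(p, L) = ((6 + L)/(3 + L) + (-35 + 7/(2*L)))² = (-35 + 7/(2*L) + (6 + L)/(3 + L))²)
O + d(129, 52) = 18122 + (¼)*(21 - 191*52 - 68*52²)²/(52²*(3 + 52)²) = 18122 + (¼)*(1/2704)*(21 - 9932 - 68*2704)²/55² = 18122 + (¼)*(1/2704)*(1/3025)*(21 - 9932 - 183872)² = 18122 + (¼)*(1/2704)*(1/3025)*(-193783)² = 18122 + (¼)*(1/2704)*(1/3025)*37551851089 = 18122 + 37551851089/32718400 = 630474695889/32718400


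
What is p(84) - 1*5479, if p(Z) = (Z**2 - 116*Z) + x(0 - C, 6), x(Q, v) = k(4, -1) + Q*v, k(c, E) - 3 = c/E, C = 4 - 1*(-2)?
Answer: -8204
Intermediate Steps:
C = 6 (C = 4 + 2 = 6)
k(c, E) = 3 + c/E
x(Q, v) = -1 + Q*v (x(Q, v) = (3 + 4/(-1)) + Q*v = (3 + 4*(-1)) + Q*v = (3 - 4) + Q*v = -1 + Q*v)
p(Z) = -37 + Z**2 - 116*Z (p(Z) = (Z**2 - 116*Z) + (-1 + (0 - 1*6)*6) = (Z**2 - 116*Z) + (-1 + (0 - 6)*6) = (Z**2 - 116*Z) + (-1 - 6*6) = (Z**2 - 116*Z) + (-1 - 36) = (Z**2 - 116*Z) - 37 = -37 + Z**2 - 116*Z)
p(84) - 1*5479 = (-37 + 84**2 - 116*84) - 1*5479 = (-37 + 7056 - 9744) - 5479 = -2725 - 5479 = -8204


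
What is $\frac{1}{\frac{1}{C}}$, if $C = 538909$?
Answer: $538909$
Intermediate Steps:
$\frac{1}{\frac{1}{C}} = \frac{1}{\frac{1}{538909}} = 538909$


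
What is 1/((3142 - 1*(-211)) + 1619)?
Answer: 1/4972 ≈ 0.00020113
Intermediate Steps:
1/((3142 - 1*(-211)) + 1619) = 1/((3142 + 211) + 1619) = 1/(3353 + 1619) = 1/4972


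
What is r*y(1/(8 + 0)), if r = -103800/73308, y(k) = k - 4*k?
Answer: 12975/24436 ≈ 0.53098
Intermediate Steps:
y(k) = -3*k
r = -8650/6109 (r = -103800*1/73308 = -8650/6109 ≈ -1.4159)
r*y(1/(8 + 0)) = -(-25950)/(6109*(8 + 0)) = -(-25950)/(6109*8) = -8650/6109*(-3/8) = 12975/24436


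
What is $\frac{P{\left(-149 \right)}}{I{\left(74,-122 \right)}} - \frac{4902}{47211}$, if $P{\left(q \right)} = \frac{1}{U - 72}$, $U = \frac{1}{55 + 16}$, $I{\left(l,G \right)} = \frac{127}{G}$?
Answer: $- \frac{924310604}{10214839489} \approx -0.090487$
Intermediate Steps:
$U = \frac{1}{71} \approx 0.014085$
$P{\left(q \right)} = - \frac{71}{5111}$ ($P{\left(q \right)} = \frac{1}{\frac{1}{71} - 72} = \frac{1}{- \frac{5111}{71}} = - \frac{71}{5111}$)
$\frac{P{\left(-149 \right)}}{I{\left(74,-122 \right)}} - \frac{4902}{47211} = - \frac{71}{5111 \frac{127}{-122}} - \frac{4902}{47211} = - \frac{71}{5111 \cdot 127 \left(- \frac{1}{122}\right)} - \frac{1634}{15737} = - \frac{71}{5111 \left(- \frac{127}{122}\right)} - \frac{1634}{15737} = \left(- \frac{71}{5111}\right) \left(- \frac{122}{127}\right) - \frac{1634}{15737} = \frac{8662}{649097} - \frac{1634}{15737} = - \frac{924310604}{10214839489}$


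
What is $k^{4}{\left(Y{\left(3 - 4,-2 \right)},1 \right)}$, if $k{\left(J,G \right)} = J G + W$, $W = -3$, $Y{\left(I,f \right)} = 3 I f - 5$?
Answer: $16$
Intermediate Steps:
$Y{\left(I,f \right)} = -5 + 3 I f$ ($Y{\left(I,f \right)} = 3 I f - 5 = -5 + 3 I f$)
$k{\left(J,G \right)} = -3 + G J$ ($k{\left(J,G \right)} = J G - 3 = G J - 3 = -3 + G J$)
$k^{4}{\left(Y{\left(3 - 4,-2 \right)},1 \right)} = \left(-3 + 1 \left(-5 + 3 \left(3 - 4\right) \left(-2\right)\right)\right)^{4} = \left(-3 + 1 \left(-5 + 3 \left(-1\right) \left(-2\right)\right)\right)^{4} = \left(-3 + 1 \left(-5 + 6\right)\right)^{4} = \left(-3 + 1 \cdot 1\right)^{4} = \left(-3 + 1\right)^{4} = \left(-2\right)^{4} = 16$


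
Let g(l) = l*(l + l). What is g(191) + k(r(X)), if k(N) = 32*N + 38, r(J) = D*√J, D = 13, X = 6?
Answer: 73000 + 416*√6 ≈ 74019.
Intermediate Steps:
g(l) = 2*l² (g(l) = l*(2*l) = 2*l²)
r(J) = 13*√J
k(N) = 38 + 32*N
g(191) + k(r(X)) = 2*191² + (38 + 32*(13*√6)) = 2*36481 + (38 + 416*√6) = 72962 + (38 + 416*√6) = 73000 + 416*√6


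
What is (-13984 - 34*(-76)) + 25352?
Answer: 13952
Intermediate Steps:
(-13984 - 34*(-76)) + 25352 = (-13984 + 2584) + 25352 = -11400 + 25352 = 13952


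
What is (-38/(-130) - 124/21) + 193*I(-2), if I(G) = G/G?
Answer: 255784/1365 ≈ 187.39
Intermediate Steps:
I(G) = 1
(-38/(-130) - 124/21) + 193*I(-2) = (-38/(-130) - 124/21) + 193*1 = (-38*(-1/130) - 124*1/21) + 193 = (19/65 - 124/21) + 193 = -7661/1365 + 193 = 255784/1365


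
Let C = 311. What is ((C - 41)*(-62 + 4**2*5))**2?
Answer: 23619600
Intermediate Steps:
((C - 41)*(-62 + 4**2*5))**2 = ((311 - 41)*(-62 + 4**2*5))**2 = (270*(-62 + 16*5))**2 = (270*(-62 + 80))**2 = (270*18)**2 = 4860**2 = 23619600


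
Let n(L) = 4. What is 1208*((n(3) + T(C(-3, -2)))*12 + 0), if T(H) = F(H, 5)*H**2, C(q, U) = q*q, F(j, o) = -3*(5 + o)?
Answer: -35167296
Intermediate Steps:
F(j, o) = -15 - 3*o
C(q, U) = q**2
T(H) = -30*H**2 (T(H) = (-15 - 3*5)*H**2 = (-15 - 15)*H**2 = -30*H**2)
1208*((n(3) + T(C(-3, -2)))*12 + 0) = 1208*((4 - 30*((-3)**2)**2)*12 + 0) = 1208*((4 - 30*9**2)*12 + 0) = 1208*((4 - 30*81)*12 + 0) = 1208*((4 - 2430)*12 + 0) = 1208*(-2426*12 + 0) = 1208*(-29112 + 0) = 1208*(-29112) = -35167296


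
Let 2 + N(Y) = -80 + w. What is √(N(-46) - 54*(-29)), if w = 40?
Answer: 2*√381 ≈ 39.038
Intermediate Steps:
N(Y) = -42 (N(Y) = -2 + (-80 + 40) = -2 - 40 = -42)
√(N(-46) - 54*(-29)) = √(-42 - 54*(-29)) = √(-42 + 1566) = √1524 = 2*√381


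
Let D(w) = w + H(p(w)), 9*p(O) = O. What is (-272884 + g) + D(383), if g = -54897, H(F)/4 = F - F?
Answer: -327398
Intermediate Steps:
p(O) = O/9
H(F) = 0 (H(F) = 4*(F - F) = 4*0 = 0)
D(w) = w (D(w) = w + 0 = w)
(-272884 + g) + D(383) = (-272884 - 54897) + 383 = -327781 + 383 = -327398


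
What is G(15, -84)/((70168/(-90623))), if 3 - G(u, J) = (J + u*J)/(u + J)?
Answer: 34346117/1613864 ≈ 21.282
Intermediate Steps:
G(u, J) = 3 - (J + J*u)/(J + u) (G(u, J) = 3 - (J + u*J)/(u + J) = 3 - (J + J*u)/(J + u))
G(15, -84)/((70168/(-90623))) = ((2*(-84) + 3*15 - 1*(-84)*15)/(-84 + 15))/((70168/(-90623))) = ((-168 + 45 + 1260)/(-69))/((70168*(-1/90623))) = (-1/69*1137)/(-70168/90623) = -379/23*(-90623/70168) = 34346117/1613864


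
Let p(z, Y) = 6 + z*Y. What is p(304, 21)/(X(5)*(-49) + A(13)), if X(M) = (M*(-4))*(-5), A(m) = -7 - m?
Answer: -213/164 ≈ -1.2988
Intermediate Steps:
X(M) = 20*M (X(M) = -4*M*(-5) = 20*M)
p(z, Y) = 6 + Y*z
p(304, 21)/(X(5)*(-49) + A(13)) = (6 + 21*304)/((20*5)*(-49) + (-7 - 1*13)) = (6 + 6384)/(100*(-49) + (-7 - 13)) = 6390/(-4900 - 20) = 6390/(-4920) = 6390*(-1/4920) = -213/164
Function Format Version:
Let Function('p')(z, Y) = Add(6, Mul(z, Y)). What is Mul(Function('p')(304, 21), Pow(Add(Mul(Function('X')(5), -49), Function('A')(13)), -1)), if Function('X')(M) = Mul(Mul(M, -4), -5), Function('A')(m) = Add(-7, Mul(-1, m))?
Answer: Rational(-213, 164) ≈ -1.2988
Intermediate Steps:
Function('X')(M) = Mul(20, M) (Function('X')(M) = Mul(Mul(-4, M), -5) = Mul(20, M))
Function('p')(z, Y) = Add(6, Mul(Y, z))
Mul(Function('p')(304, 21), Pow(Add(Mul(Function('X')(5), -49), Function('A')(13)), -1)) = Mul(Add(6, Mul(21, 304)), Pow(Add(Mul(Mul(20, 5), -49), Add(-7, Mul(-1, 13))), -1)) = Mul(Add(6, 6384), Pow(Add(Mul(100, -49), Add(-7, -13)), -1)) = Mul(6390, Pow(Add(-4900, -20), -1)) = Mul(6390, Pow(-4920, -1)) = Mul(6390, Rational(-1, 4920)) = Rational(-213, 164)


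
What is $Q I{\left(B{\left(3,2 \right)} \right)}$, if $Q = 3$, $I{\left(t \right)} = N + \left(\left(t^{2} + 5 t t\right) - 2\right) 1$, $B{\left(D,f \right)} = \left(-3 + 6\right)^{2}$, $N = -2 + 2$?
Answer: $1452$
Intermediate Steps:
$N = 0$
$B{\left(D,f \right)} = 9$ ($B{\left(D,f \right)} = 3^{2} = 9$)
$I{\left(t \right)} = -2 + 6 t^{2}$ ($I{\left(t \right)} = 0 + \left(\left(t^{2} + 5 t t\right) - 2\right) 1 = 0 + \left(\left(t^{2} + 5 t^{2}\right) - 2\right) 1 = 0 + \left(6 t^{2} - 2\right) 1 = 0 + \left(-2 + 6 t^{2}\right) 1 = 0 + \left(-2 + 6 t^{2}\right) = -2 + 6 t^{2}$)
$Q I{\left(B{\left(3,2 \right)} \right)} = 3 \left(-2 + 6 \cdot 9^{2}\right) = 3 \left(-2 + 6 \cdot 81\right) = 3 \left(-2 + 486\right) = 3 \cdot 484 = 1452$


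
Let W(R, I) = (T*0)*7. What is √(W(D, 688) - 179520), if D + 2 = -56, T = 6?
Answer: 8*I*√2805 ≈ 423.7*I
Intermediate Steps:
D = -58 (D = -2 - 56 = -58)
W(R, I) = 0 (W(R, I) = (6*0)*7 = 0*7 = 0)
√(W(D, 688) - 179520) = √(0 - 179520) = √(-179520) = 8*I*√2805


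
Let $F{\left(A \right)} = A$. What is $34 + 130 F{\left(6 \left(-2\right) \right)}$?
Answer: $-1526$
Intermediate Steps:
$34 + 130 F{\left(6 \left(-2\right) \right)} = 34 + 130 \cdot 6 \left(-2\right) = 34 + 130 \left(-12\right) = 34 - 1560 = -1526$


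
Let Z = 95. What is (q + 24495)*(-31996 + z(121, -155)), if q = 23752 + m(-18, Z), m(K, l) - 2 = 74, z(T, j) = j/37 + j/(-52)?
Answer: -2974890921167/1924 ≈ -1.5462e+9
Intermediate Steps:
z(T, j) = 15*j/1924 (z(T, j) = j*(1/37) + j*(-1/52) = j/37 - j/52 = 15*j/1924)
m(K, l) = 76 (m(K, l) = 2 + 74 = 76)
q = 23828 (q = 23752 + 76 = 23828)
(q + 24495)*(-31996 + z(121, -155)) = (23828 + 24495)*(-31996 + (15/1924)*(-155)) = 48323*(-31996 - 2325/1924) = 48323*(-61562629/1924) = -2974890921167/1924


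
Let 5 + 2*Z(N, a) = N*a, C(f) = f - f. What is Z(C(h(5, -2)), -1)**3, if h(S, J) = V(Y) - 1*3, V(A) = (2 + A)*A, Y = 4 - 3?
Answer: -125/8 ≈ -15.625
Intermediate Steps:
Y = 1
V(A) = A*(2 + A)
h(S, J) = 0 (h(S, J) = 1*(2 + 1) - 1*3 = 1*3 - 3 = 3 - 3 = 0)
C(f) = 0
Z(N, a) = -5/2 + N*a/2 (Z(N, a) = -5/2 + (N*a)/2 = -5/2 + N*a/2)
Z(C(h(5, -2)), -1)**3 = (-5/2 + (1/2)*0*(-1))**3 = (-5/2 + 0)**3 = (-5/2)**3 = -125/8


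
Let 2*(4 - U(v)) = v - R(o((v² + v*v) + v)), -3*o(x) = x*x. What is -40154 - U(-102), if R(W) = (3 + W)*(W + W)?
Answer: -20424071405049117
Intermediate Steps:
o(x) = -x²/3 (o(x) = -x*x/3 = -x²/3)
R(W) = 2*W*(3 + W) (R(W) = (3 + W)*(2*W) = 2*W*(3 + W))
U(v) = 4 - v/2 - (v + 2*v²)²*(3 - (v + 2*v²)²/3)/3 (U(v) = 4 - (v - 2*(-((v² + v*v) + v)²/3)*(3 - ((v² + v*v) + v)²/3))/2 = 4 - (v - 2*(-((v² + v²) + v)²/3)*(3 - ((v² + v²) + v)²/3))/2 = 4 - (v - 2*(-(2*v² + v)²/3)*(3 - (2*v² + v)²/3))/2 = 4 - (v - 2*(-(v + 2*v²)²/3)*(3 - (v + 2*v²)²/3))/2 = 4 - (v - (-2)*(v + 2*v²)²*(3 - (v + 2*v²)²/3)/3)/2 = 4 - (v + 2*(v + 2*v²)²*(3 - (v + 2*v²)²/3)/3)/2 = 4 + (-v/2 - (v + 2*v²)²*(3 - (v + 2*v²)²/3)/3) = 4 - v/2 - (v + 2*v²)²*(3 - (v + 2*v²)²/3)/3)
-40154 - U(-102) = -40154 - (4 - ½*(-102) - 1*(-102)²*(1 + 2*(-102))² + (⅑)*(-102)⁴*(1 + 2*(-102))⁴) = -40154 - (4 + 51 - 1*10404*(1 - 204)² + (⅑)*108243216*(1 - 204)⁴) = -40154 - (4 + 51 - 1*10404*(-203)² + (⅑)*108243216*(-203)⁴) = -40154 - (4 + 51 - 1*10404*41209 + (⅑)*108243216*1698181681) = -40154 - (4 + 51 - 428738436 + 20424071833747344) = -40154 - 1*20424071405008963 = -40154 - 20424071405008963 = -20424071405049117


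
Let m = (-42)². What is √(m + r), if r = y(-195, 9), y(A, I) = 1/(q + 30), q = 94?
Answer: √6780847/62 ≈ 42.000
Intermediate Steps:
m = 1764
y(A, I) = 1/124 (y(A, I) = 1/(94 + 30) = 1/124)
r = 1/124 ≈ 0.0080645
√(m + r) = √(1764 + 1/124) = √(218737/124) = √6780847/62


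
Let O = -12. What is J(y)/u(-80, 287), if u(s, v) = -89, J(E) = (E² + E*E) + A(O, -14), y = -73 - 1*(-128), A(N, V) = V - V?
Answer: -6050/89 ≈ -67.978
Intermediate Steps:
A(N, V) = 0
y = 55 (y = -73 + 128 = 55)
J(E) = 2*E² (J(E) = (E² + E*E) + 0 = (E² + E²) + 0 = 2*E² + 0 = 2*E²)
J(y)/u(-80, 287) = (2*55²)/(-89) = (2*3025)*(-1/89) = 6050*(-1/89) = -6050/89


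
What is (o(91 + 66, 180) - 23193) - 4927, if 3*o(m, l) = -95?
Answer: -84455/3 ≈ -28152.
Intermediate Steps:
o(m, l) = -95/3 (o(m, l) = (⅓)*(-95) = -95/3)
(o(91 + 66, 180) - 23193) - 4927 = (-95/3 - 23193) - 4927 = -69674/3 - 4927 = -84455/3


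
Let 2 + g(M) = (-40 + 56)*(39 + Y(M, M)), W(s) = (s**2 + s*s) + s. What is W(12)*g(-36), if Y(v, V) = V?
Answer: 13800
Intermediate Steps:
W(s) = s + 2*s**2 (W(s) = (s**2 + s**2) + s = 2*s**2 + s = s + 2*s**2)
g(M) = 622 + 16*M (g(M) = -2 + (-40 + 56)*(39 + M) = -2 + 16*(39 + M) = -2 + (624 + 16*M) = 622 + 16*M)
W(12)*g(-36) = (12*(1 + 2*12))*(622 + 16*(-36)) = (12*(1 + 24))*(622 - 576) = (12*25)*46 = 300*46 = 13800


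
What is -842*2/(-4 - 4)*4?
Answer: 842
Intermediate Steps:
-842*2/(-4 - 4)*4 = -842*2/(-8)*4 = -842*(-⅛*2)*4 = -(-421)*4/2 = -842*(-1) = 842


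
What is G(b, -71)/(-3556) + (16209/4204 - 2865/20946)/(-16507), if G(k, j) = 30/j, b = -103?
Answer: -1627976180261/15291173539582612 ≈ -0.00010647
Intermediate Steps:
G(b, -71)/(-3556) + (16209/4204 - 2865/20946)/(-16507) = (30/(-71))/(-3556) + (16209/4204 - 2865/20946)/(-16507) = (30*(-1/71))*(-1/3556) + (16209*(1/4204) - 2865*1/20946)*(-1/16507) = -30/71*(-1/3556) + (16209/4204 - 955/6982)*(-1/16507) = 15/126238 + (54578209/14676164)*(-1/16507) = 15/126238 - 54578209/242259439148 = -1627976180261/15291173539582612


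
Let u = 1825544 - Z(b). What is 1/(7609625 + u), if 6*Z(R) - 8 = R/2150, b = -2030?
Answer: 1290/12171366493 ≈ 1.0599e-7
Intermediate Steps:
Z(R) = 4/3 + R/12900 (Z(R) = 4/3 + (R/2150)/6 = 4/3 + R/12900)
u = 2354950243/1290 (u = 1825544 - (4/3 + (1/12900)*(-2030)) = 1825544 - (4/3 - 203/1290) = 1825544 - 1*1517/1290 = 1825544 - 1517/1290 = 2354950243/1290 ≈ 1.8255e+6)
1/(7609625 + u) = 1/(7609625 + 2354950243/1290) = 1/(12171366493/1290) = 1290/12171366493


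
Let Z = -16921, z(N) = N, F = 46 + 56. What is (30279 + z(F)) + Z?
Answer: 13460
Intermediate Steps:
F = 102
(30279 + z(F)) + Z = (30279 + 102) - 16921 = 30381 - 16921 = 13460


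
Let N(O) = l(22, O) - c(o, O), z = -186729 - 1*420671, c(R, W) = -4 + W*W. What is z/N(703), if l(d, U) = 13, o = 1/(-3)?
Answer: 75925/61774 ≈ 1.2291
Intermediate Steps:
o = -⅓ ≈ -0.33333
c(R, W) = -4 + W²
z = -607400 (z = -186729 - 420671 = -607400)
N(O) = 17 - O² (N(O) = 13 - (-4 + O²) = 13 + (4 - O²) = 17 - O²)
z/N(703) = -607400/(17 - 1*703²) = -607400/(17 - 1*494209) = -607400/(17 - 494209) = -607400/(-494192) = -607400*(-1/494192) = 75925/61774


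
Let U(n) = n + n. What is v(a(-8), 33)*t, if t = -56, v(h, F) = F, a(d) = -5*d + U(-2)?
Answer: -1848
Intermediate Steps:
U(n) = 2*n
a(d) = -4 - 5*d (a(d) = -5*d + 2*(-2) = -5*d - 4 = -4 - 5*d)
v(a(-8), 33)*t = 33*(-56) = -1848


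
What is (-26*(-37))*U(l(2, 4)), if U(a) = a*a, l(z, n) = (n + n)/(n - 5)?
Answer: 61568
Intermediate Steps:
l(z, n) = 2*n/(-5 + n) (l(z, n) = (2*n)/(-5 + n) = 2*n/(-5 + n))
U(a) = a²
(-26*(-37))*U(l(2, 4)) = (-26*(-37))*(2*4/(-5 + 4))² = 962*(2*4/(-1))² = 962*(2*4*(-1))² = 962*(-8)² = 962*64 = 61568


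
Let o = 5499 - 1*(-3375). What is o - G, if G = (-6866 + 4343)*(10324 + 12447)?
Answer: 57460107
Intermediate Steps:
o = 8874 (o = 5499 + 3375 = 8874)
G = -57451233 (G = -2523*22771 = -57451233)
o - G = 8874 - 1*(-57451233) = 8874 + 57451233 = 57460107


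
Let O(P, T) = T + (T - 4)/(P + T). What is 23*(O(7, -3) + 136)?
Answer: 12075/4 ≈ 3018.8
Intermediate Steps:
O(P, T) = T + (-4 + T)/(P + T)
23*(O(7, -3) + 136) = 23*((-4 - 3 + (-3)² + 7*(-3))/(7 - 3) + 136) = 23*((-4 - 3 + 9 - 21)/4 + 136) = 23*((¼)*(-19) + 136) = 23*(-19/4 + 136) = 23*(525/4) = 12075/4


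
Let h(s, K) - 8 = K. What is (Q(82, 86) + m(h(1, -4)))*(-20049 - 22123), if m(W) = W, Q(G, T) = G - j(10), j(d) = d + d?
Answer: -2783352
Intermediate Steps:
j(d) = 2*d
Q(G, T) = -20 + G (Q(G, T) = G - 2*10 = G - 1*20 = G - 20 = -20 + G)
h(s, K) = 8 + K
(Q(82, 86) + m(h(1, -4)))*(-20049 - 22123) = ((-20 + 82) + (8 - 4))*(-20049 - 22123) = (62 + 4)*(-42172) = 66*(-42172) = -2783352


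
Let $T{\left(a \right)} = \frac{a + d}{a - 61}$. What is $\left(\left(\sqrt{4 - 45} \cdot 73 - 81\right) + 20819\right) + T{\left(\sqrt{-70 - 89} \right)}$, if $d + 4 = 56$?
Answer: $\frac{- 4453 \sqrt{41} + 20739 \sqrt{159} + 1264966 i + 73 i \sqrt{6519}}{\sqrt{159} + 61 i} \approx 20737.0 + 467.06 i$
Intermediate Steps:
$d = 52$ ($d = -4 + 56 = 52$)
$T{\left(a \right)} = \frac{52 + a}{-61 + a}$ ($T{\left(a \right)} = \frac{a + 52}{a - 61} = \frac{52 + a}{-61 + a}$)
$\left(\left(\sqrt{4 - 45} \cdot 73 - 81\right) + 20819\right) + T{\left(\sqrt{-70 - 89} \right)} = \left(\left(\sqrt{4 - 45} \cdot 73 - 81\right) + 20819\right) + \frac{52 + \sqrt{-70 - 89}}{-61 + \sqrt{-70 - 89}} = \left(\left(\sqrt{-41} \cdot 73 - 81\right) + 20819\right) + \frac{52 + \sqrt{-159}}{-61 + \sqrt{-159}} = \left(\left(i \sqrt{41} \cdot 73 - 81\right) + 20819\right) + \frac{52 + i \sqrt{159}}{-61 + i \sqrt{159}} = \left(\left(73 i \sqrt{41} - 81\right) + 20819\right) + \frac{52 + i \sqrt{159}}{-61 + i \sqrt{159}} = \left(\left(-81 + 73 i \sqrt{41}\right) + 20819\right) + \frac{52 + i \sqrt{159}}{-61 + i \sqrt{159}} = \left(20738 + 73 i \sqrt{41}\right) + \frac{52 + i \sqrt{159}}{-61 + i \sqrt{159}} = 20738 + \frac{52 + i \sqrt{159}}{-61 + i \sqrt{159}} + 73 i \sqrt{41}$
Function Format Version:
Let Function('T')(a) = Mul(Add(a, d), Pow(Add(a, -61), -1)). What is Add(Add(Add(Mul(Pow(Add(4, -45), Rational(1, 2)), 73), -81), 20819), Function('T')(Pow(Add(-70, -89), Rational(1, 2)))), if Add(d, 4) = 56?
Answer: Mul(Pow(Add(Pow(159, Rational(1, 2)), Mul(61, I)), -1), Add(Mul(-4453, Pow(41, Rational(1, 2))), Mul(20739, Pow(159, Rational(1, 2))), Mul(1264966, I), Mul(73, I, Pow(6519, Rational(1, 2))))) ≈ Add(20737., Mul(467.06, I))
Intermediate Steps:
d = 52 (d = Add(-4, 56) = 52)
Function('T')(a) = Mul(Pow(Add(-61, a), -1), Add(52, a)) (Function('T')(a) = Mul(Add(a, 52), Pow(Add(a, -61), -1)) = Mul(Add(52, a), Pow(Add(-61, a), -1)) = Mul(Pow(Add(-61, a), -1), Add(52, a)))
Add(Add(Add(Mul(Pow(Add(4, -45), Rational(1, 2)), 73), -81), 20819), Function('T')(Pow(Add(-70, -89), Rational(1, 2)))) = Add(Add(Add(Mul(Pow(Add(4, -45), Rational(1, 2)), 73), -81), 20819), Mul(Pow(Add(-61, Pow(Add(-70, -89), Rational(1, 2))), -1), Add(52, Pow(Add(-70, -89), Rational(1, 2))))) = Add(Add(Add(Mul(Pow(-41, Rational(1, 2)), 73), -81), 20819), Mul(Pow(Add(-61, Pow(-159, Rational(1, 2))), -1), Add(52, Pow(-159, Rational(1, 2))))) = Add(Add(Add(Mul(Mul(I, Pow(41, Rational(1, 2))), 73), -81), 20819), Mul(Pow(Add(-61, Mul(I, Pow(159, Rational(1, 2)))), -1), Add(52, Mul(I, Pow(159, Rational(1, 2)))))) = Add(Add(Add(Mul(73, I, Pow(41, Rational(1, 2))), -81), 20819), Mul(Pow(Add(-61, Mul(I, Pow(159, Rational(1, 2)))), -1), Add(52, Mul(I, Pow(159, Rational(1, 2)))))) = Add(Add(Add(-81, Mul(73, I, Pow(41, Rational(1, 2)))), 20819), Mul(Pow(Add(-61, Mul(I, Pow(159, Rational(1, 2)))), -1), Add(52, Mul(I, Pow(159, Rational(1, 2)))))) = Add(Add(20738, Mul(73, I, Pow(41, Rational(1, 2)))), Mul(Pow(Add(-61, Mul(I, Pow(159, Rational(1, 2)))), -1), Add(52, Mul(I, Pow(159, Rational(1, 2)))))) = Add(20738, Mul(Pow(Add(-61, Mul(I, Pow(159, Rational(1, 2)))), -1), Add(52, Mul(I, Pow(159, Rational(1, 2))))), Mul(73, I, Pow(41, Rational(1, 2))))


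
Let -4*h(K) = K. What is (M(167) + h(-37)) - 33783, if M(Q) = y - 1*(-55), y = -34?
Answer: -135011/4 ≈ -33753.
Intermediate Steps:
h(K) = -K/4
M(Q) = 21 (M(Q) = -34 - 1*(-55) = -34 + 55 = 21)
(M(167) + h(-37)) - 33783 = (21 - 1/4*(-37)) - 33783 = (21 + 37/4) - 33783 = 121/4 - 33783 = -135011/4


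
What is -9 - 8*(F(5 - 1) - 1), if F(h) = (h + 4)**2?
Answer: -513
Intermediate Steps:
F(h) = (4 + h)**2
-9 - 8*(F(5 - 1) - 1) = -9 - 8*((4 + (5 - 1))**2 - 1) = -9 - 8*((4 + 4)**2 - 1) = -9 - 8*(8**2 - 1) = -9 - 8*(64 - 1) = -9 - 504 = -513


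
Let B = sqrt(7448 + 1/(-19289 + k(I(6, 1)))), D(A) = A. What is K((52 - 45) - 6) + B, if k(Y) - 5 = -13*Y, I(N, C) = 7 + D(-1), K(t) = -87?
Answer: -87 + 5*sqrt(111686347374)/19362 ≈ -0.69820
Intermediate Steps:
I(N, C) = 6 (I(N, C) = 7 - 1 = 6)
k(Y) = 5 - 13*Y
B = 5*sqrt(111686347374)/19362 (B = sqrt(7448 + 1/(-19289 + (5 - 13*6))) = sqrt(7448 + 1/(-19289 + (5 - 78))) = sqrt(7448 + 1/(-19289 - 73)) = sqrt(7448 + 1/(-19362)) = sqrt(7448 - 1/19362) = sqrt(144208175/19362) = 5*sqrt(111686347374)/19362 ≈ 86.302)
K((52 - 45) - 6) + B = -87 + 5*sqrt(111686347374)/19362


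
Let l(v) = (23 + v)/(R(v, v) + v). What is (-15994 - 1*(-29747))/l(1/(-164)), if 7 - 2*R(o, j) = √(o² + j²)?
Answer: 2626823/1257 - 13753*√2/7542 ≈ 2087.2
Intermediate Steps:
R(o, j) = 7/2 - √(j² + o²)/2 (R(o, j) = 7/2 - √(o² + j²)/2 = 7/2 - √(j² + o²)/2)
l(v) = (23 + v)/(7/2 + v - √2*√(v²)/2) (l(v) = (23 + v)/((7/2 - √(v² + v²)/2) + v) = (23 + v)/((7/2 - √2*√(v²)/2) + v) = (23 + v)/(7/2 + v - √2*√(v²)/2))
(-15994 - 1*(-29747))/l(1/(-164)) = (-15994 - 1*(-29747))/((2*(23 + 1/(-164))/(7 + 2/(-164) - √2*√((1/(-164))²)))) = (-15994 + 29747)/((2*(23 - 1/164)/(7 + 2*(-1/164) - √2*√((-1/164)²)))) = 13753/((2*(3771/164)/(7 - 1/82 - √2*√(1/26896)))) = 13753/((2*(3771/164)/(7 - 1/82 - 1*√2*1/164))) = 13753/((2*(3771/164)/(7 - 1/82 - √2/164))) = 13753/((2*(3771/164)/(573/82 - √2/164))) = 13753/((3771/(82*(573/82 - √2/164)))) = 13753*(191/1257 - √2/7542) = 2626823/1257 - 13753*√2/7542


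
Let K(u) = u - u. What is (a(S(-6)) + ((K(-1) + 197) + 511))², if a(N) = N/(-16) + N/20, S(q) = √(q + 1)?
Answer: (56640 - I*√5)²/6400 ≈ 5.0126e+5 - 39.578*I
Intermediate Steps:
K(u) = 0
S(q) = √(1 + q)
a(N) = -N/80 (a(N) = N*(-1/16) + N*(1/20) = -N/16 + N/20 = -N/80)
(a(S(-6)) + ((K(-1) + 197) + 511))² = (-√(1 - 6)/80 + ((0 + 197) + 511))² = (-I*√5/80 + (197 + 511))² = (-I*√5/80 + 708)² = (708 - I*√5/80)²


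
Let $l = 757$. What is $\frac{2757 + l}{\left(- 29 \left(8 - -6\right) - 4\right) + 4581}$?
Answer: $\frac{3514}{4171} \approx 0.84248$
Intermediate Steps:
$\frac{2757 + l}{\left(- 29 \left(8 - -6\right) - 4\right) + 4581} = \frac{2757 + 757}{\left(- 29 \left(8 - -6\right) - 4\right) + 4581} = \frac{3514}{\left(- 29 \left(8 + 6\right) - 4\right) + 4581} = \frac{3514}{\left(\left(-29\right) 14 - 4\right) + 4581} = \frac{3514}{\left(-406 - 4\right) + 4581} = \frac{3514}{-410 + 4581} = \frac{3514}{4171}$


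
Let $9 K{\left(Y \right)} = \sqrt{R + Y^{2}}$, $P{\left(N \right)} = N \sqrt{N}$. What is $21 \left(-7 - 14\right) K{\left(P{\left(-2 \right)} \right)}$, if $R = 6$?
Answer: $- 49 i \sqrt{2} \approx - 69.297 i$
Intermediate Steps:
$P{\left(N \right)} = N^{\frac{3}{2}}$
$K{\left(Y \right)} = \frac{\sqrt{6 + Y^{2}}}{9}$
$21 \left(-7 - 14\right) K{\left(P{\left(-2 \right)} \right)} = 21 \left(-7 - 14\right) \frac{\sqrt{6 + \left(\left(-2\right)^{\frac{3}{2}}\right)^{2}}}{9} = 21 \left(-21\right) \frac{\sqrt{6 + \left(- 2 i \sqrt{2}\right)^{2}}}{9} = - 441 \frac{\sqrt{6 - 8}}{9} = - 441 \frac{\sqrt{-2}}{9} = - 441 \frac{i \sqrt{2}}{9} = - 49 i \sqrt{2}$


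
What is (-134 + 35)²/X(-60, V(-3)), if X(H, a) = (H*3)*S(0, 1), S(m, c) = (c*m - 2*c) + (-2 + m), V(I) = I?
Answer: 1089/80 ≈ 13.613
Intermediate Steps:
S(m, c) = -2 + m - 2*c + c*m (S(m, c) = (-2*c + c*m) + (-2 + m) = -2 + m - 2*c + c*m)
X(H, a) = -12*H (X(H, a) = (H*3)*(-2 + 0 - 2*1 + 1*0) = (3*H)*(-2 + 0 - 2 + 0) = (3*H)*(-4) = -12*H)
(-134 + 35)²/X(-60, V(-3)) = (-134 + 35)²/((-12*(-60))) = (-99)²/720 = 9801*(1/720) = 1089/80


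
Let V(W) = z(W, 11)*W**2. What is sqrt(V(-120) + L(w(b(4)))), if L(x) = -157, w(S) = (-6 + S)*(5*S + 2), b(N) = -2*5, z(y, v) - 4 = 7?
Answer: sqrt(158243) ≈ 397.80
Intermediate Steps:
z(y, v) = 11 (z(y, v) = 4 + 7 = 11)
V(W) = 11*W**2
b(N) = -10
w(S) = (-6 + S)*(2 + 5*S)
sqrt(V(-120) + L(w(b(4)))) = sqrt(11*(-120)**2 - 157) = sqrt(11*14400 - 157) = sqrt(158400 - 157) = sqrt(158243)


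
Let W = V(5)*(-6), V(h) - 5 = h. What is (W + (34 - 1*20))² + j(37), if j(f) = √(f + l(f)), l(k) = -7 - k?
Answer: 2116 + I*√7 ≈ 2116.0 + 2.6458*I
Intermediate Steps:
V(h) = 5 + h
W = -60 (W = (5 + 5)*(-6) = 10*(-6) = -60)
j(f) = I*√7 (j(f) = √(f + (-7 - f)) = √(-7) = I*√7)
(W + (34 - 1*20))² + j(37) = (-60 + (34 - 1*20))² + I*√7 = (-60 + (34 - 20))² + I*√7 = (-60 + 14)² + I*√7 = (-46)² + I*√7 = 2116 + I*√7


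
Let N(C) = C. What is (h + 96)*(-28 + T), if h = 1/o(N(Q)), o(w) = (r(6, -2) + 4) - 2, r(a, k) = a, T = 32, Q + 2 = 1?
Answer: 769/2 ≈ 384.50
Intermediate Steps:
Q = -1 (Q = -2 + 1 = -1)
o(w) = 8 (o(w) = (6 + 4) - 2 = 10 - 2 = 8)
h = ⅛ (h = 1/8 = ⅛ ≈ 0.12500)
(h + 96)*(-28 + T) = (⅛ + 96)*(-28 + 32) = (769/8)*4 = 769/2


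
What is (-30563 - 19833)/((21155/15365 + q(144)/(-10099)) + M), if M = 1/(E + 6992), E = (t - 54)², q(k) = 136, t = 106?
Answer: -15164552764136832/410277918163 ≈ -36962.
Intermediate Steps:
E = 2704 (E = (106 - 54)² = 52² = 2704)
M = 1/9696 (M = 1/(2704 + 6992) = 1/9696 ≈ 0.00010314)
(-30563 - 19833)/((21155/15365 + q(144)/(-10099)) + M) = (-30563 - 19833)/((21155/15365 + 136/(-10099)) + 1/9696) = -50396/((21155*(1/15365) + 136*(-1/10099)) + 1/9696) = -50396/((4231/3073 - 136/10099) + 1/9696) = -50396/(42310941/31034227 + 1/9696) = -50396/410277918163/300907864992 = -50396*300907864992/410277918163 = -15164552764136832/410277918163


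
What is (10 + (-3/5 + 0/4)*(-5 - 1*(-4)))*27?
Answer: 1431/5 ≈ 286.20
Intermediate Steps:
(10 + (-3/5 + 0/4)*(-5 - 1*(-4)))*27 = (10 + (-3*⅕ + 0*(¼))*(-5 + 4))*27 = (10 + (-⅗ + 0)*(-1))*27 = (10 - ⅗*(-1))*27 = (10 + ⅗)*27 = (53/5)*27 = 1431/5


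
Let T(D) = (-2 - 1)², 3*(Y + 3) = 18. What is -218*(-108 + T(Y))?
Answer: 21582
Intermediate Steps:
Y = 3 (Y = -3 + (⅓)*18 = -3 + 6 = 3)
T(D) = 9 (T(D) = (-3)² = 9)
-218*(-108 + T(Y)) = -218*(-108 + 9) = -218*(-99) = 21582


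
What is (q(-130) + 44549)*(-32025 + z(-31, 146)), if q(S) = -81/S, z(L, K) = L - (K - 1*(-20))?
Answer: -93306067061/65 ≈ -1.4355e+9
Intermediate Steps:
z(L, K) = -20 + L - K (z(L, K) = L - (K + 20) = L - (20 + K) = L + (-20 - K) = -20 + L - K)
(q(-130) + 44549)*(-32025 + z(-31, 146)) = (-81/(-130) + 44549)*(-32025 + (-20 - 31 - 1*146)) = (-81*(-1/130) + 44549)*(-32025 + (-20 - 31 - 146)) = (81/130 + 44549)*(-32025 - 197) = (5791451/130)*(-32222) = -93306067061/65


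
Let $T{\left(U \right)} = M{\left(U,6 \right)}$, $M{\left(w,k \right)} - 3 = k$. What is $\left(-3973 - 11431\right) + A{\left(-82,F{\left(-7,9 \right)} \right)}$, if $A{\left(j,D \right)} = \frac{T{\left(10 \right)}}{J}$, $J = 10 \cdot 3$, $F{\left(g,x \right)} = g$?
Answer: $- \frac{154037}{10} \approx -15404.0$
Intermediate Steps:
$M{\left(w,k \right)} = 3 + k$
$T{\left(U \right)} = 9$ ($T{\left(U \right)} = 3 + 6 = 9$)
$J = 30$
$A{\left(j,D \right)} = \frac{3}{10}$ ($A{\left(j,D \right)} = \frac{9}{30} = 9 \cdot \frac{1}{30} = \frac{3}{10}$)
$\left(-3973 - 11431\right) + A{\left(-82,F{\left(-7,9 \right)} \right)} = \left(-3973 - 11431\right) + \frac{3}{10} = -15404 + \frac{3}{10} = - \frac{154037}{10}$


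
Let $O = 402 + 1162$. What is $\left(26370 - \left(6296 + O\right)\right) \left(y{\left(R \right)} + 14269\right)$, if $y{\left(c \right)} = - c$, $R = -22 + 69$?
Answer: $263249220$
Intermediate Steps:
$O = 1564$
$R = 47$
$\left(26370 - \left(6296 + O\right)\right) \left(y{\left(R \right)} + 14269\right) = \left(26370 - 7860\right) \left(\left(-1\right) 47 + 14269\right) = \left(26370 - 7860\right) \left(-47 + 14269\right) = \left(26370 - 7860\right) 14222 = 18510 \cdot 14222 = 263249220$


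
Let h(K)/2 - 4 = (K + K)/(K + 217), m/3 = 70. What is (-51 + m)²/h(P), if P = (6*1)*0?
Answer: 25281/8 ≈ 3160.1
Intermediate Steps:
m = 210 (m = 3*70 = 210)
P = 0 (P = 6*0 = 0)
h(K) = 8 + 4*K/(217 + K) (h(K) = 8 + 2*((K + K)/(K + 217)) = 8 + 2*((2*K)/(217 + K)) = 8 + 2*(2*K/(217 + K)) = 8 + 4*K/(217 + K))
(-51 + m)²/h(P) = (-51 + 210)²/((4*(434 + 3*0)/(217 + 0))) = 159²/((4*(434 + 0)/217)) = 25281/((4*(1/217)*434)) = 25281/8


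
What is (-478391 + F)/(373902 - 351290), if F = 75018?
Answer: -403373/22612 ≈ -17.839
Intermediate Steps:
(-478391 + F)/(373902 - 351290) = (-478391 + 75018)/(373902 - 351290) = -403373/22612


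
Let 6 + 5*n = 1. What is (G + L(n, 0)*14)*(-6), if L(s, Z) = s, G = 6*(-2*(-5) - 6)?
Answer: -60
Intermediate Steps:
n = -1 (n = -6/5 + (⅕)*1 = -6/5 + ⅕ = -1)
G = 24 (G = 6*(10 - 6) = 6*4 = 24)
(G + L(n, 0)*14)*(-6) = (24 - 1*14)*(-6) = (24 - 14)*(-6) = 10*(-6) = -60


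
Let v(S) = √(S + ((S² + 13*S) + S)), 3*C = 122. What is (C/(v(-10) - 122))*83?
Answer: -617686/22401 - 25315*I*√2/22401 ≈ -27.574 - 1.5982*I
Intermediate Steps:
C = 122/3 (C = (⅓)*122 = 122/3 ≈ 40.667)
v(S) = √(S² + 15*S) (v(S) = √(S + (S² + 14*S)) = √(S² + 15*S))
(C/(v(-10) - 122))*83 = ((122/3)/(√(-10*(15 - 10)) - 122))*83 = ((122/3)/(√(-10*5) - 122))*83 = ((122/3)/(√(-50) - 122))*83 = ((122/3)/(5*I*√2 - 122))*83 = ((122/3)/(-122 + 5*I*√2))*83 = (122/(3*(-122 + 5*I*√2)))*83 = 10126/(3*(-122 + 5*I*√2))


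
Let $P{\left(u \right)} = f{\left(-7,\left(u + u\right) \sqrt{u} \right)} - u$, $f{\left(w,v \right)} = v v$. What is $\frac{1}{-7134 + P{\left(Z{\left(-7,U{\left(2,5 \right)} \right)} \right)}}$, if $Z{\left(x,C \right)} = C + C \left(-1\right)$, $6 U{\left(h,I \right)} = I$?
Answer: $- \frac{1}{7134} \approx -0.00014017$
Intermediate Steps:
$U{\left(h,I \right)} = \frac{I}{6}$
$Z{\left(x,C \right)} = 0$ ($Z{\left(x,C \right)} = C - C = 0$)
$f{\left(w,v \right)} = v^{2}$
$P{\left(u \right)} = - u + 4 u^{3}$ ($P{\left(u \right)} = \left(\left(u + u\right) \sqrt{u}\right)^{2} - u = \left(2 u \sqrt{u}\right)^{2} - u = \left(2 u^{\frac{3}{2}}\right)^{2} - u = 4 u^{3} - u = - u + 4 u^{3}$)
$\frac{1}{-7134 + P{\left(Z{\left(-7,U{\left(2,5 \right)} \right)} \right)}} = \frac{1}{-7134 + \left(\left(-1\right) 0 + 4 \cdot 0^{3}\right)} = \frac{1}{-7134 + \left(0 + 4 \cdot 0\right)} = \frac{1}{-7134 + \left(0 + 0\right)} = \frac{1}{-7134 + 0} = \frac{1}{-7134} = - \frac{1}{7134}$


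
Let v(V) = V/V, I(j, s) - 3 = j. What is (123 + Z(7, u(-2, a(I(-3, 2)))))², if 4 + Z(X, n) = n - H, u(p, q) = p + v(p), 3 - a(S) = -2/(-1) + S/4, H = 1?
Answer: 13689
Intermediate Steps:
I(j, s) = 3 + j
v(V) = 1
a(S) = 1 - S/4 (a(S) = 3 - (-2/(-1) + S/4) = 3 - (-2*(-1) + S*(¼)) = 3 - (2 + S/4) = 3 + (-2 - S/4) = 1 - S/4)
u(p, q) = 1 + p (u(p, q) = p + 1 = 1 + p)
Z(X, n) = -5 + n (Z(X, n) = -4 + (n - 1*1) = -4 + (n - 1) = -4 + (-1 + n) = -5 + n)
(123 + Z(7, u(-2, a(I(-3, 2)))))² = (123 + (-5 + (1 - 2)))² = (123 + (-5 - 1))² = (123 - 6)² = 117² = 13689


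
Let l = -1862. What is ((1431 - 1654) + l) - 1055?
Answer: -3140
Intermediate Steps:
((1431 - 1654) + l) - 1055 = ((1431 - 1654) - 1862) - 1055 = (-223 - 1862) - 1055 = -2085 - 1055 = -3140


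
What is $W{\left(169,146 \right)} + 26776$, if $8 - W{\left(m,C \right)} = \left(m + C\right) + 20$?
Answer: $26449$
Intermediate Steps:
$W{\left(m,C \right)} = -12 - C - m$ ($W{\left(m,C \right)} = 8 - \left(\left(m + C\right) + 20\right) = 8 - \left(\left(C + m\right) + 20\right) = 8 - \left(20 + C + m\right) = -12 - C - m$)
$W{\left(169,146 \right)} + 26776 = \left(-12 - 146 - 169\right) + 26776 = -327 + 26776 = 26449$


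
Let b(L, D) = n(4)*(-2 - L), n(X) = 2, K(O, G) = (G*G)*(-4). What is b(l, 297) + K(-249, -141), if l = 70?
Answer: -79668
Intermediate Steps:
K(O, G) = -4*G² (K(O, G) = G²*(-4) = -4*G²)
b(L, D) = -4 - 2*L (b(L, D) = 2*(-2 - L) = -4 - 2*L)
b(l, 297) + K(-249, -141) = (-4 - 2*70) - 4*(-141)² = (-4 - 140) - 4*19881 = -144 - 79524 = -79668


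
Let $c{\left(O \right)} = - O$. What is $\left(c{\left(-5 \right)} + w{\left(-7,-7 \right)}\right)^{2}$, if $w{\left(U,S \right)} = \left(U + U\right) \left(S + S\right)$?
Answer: $40401$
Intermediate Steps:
$w{\left(U,S \right)} = 4 S U$ ($w{\left(U,S \right)} = 2 U 2 S = 4 S U$)
$\left(c{\left(-5 \right)} + w{\left(-7,-7 \right)}\right)^{2} = \left(\left(-1\right) \left(-5\right) + 4 \left(-7\right) \left(-7\right)\right)^{2} = \left(5 + 196\right)^{2} = 201^{2} = 40401$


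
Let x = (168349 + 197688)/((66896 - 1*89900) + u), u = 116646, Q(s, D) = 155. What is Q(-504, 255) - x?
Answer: 14148473/93642 ≈ 151.09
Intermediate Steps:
x = 366037/93642 (x = (168349 + 197688)/((66896 - 1*89900) + 116646) = 366037/((66896 - 89900) + 116646) = 366037/(-23004 + 116646) = 366037/93642 ≈ 3.9089)
Q(-504, 255) - x = 155 - 1*366037/93642 = 155 - 366037/93642 = 14148473/93642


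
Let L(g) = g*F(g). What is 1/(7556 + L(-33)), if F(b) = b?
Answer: 1/8645 ≈ 0.00011567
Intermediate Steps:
L(g) = g**2 (L(g) = g*g = g**2)
1/(7556 + L(-33)) = 1/(7556 + (-33)**2) = 1/(7556 + 1089) = 1/8645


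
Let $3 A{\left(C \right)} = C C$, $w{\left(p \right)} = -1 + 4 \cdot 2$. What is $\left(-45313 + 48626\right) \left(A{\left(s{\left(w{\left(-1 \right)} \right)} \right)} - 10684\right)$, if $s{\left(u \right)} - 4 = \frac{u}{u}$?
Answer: $- \frac{106105451}{3} \approx -3.5368 \cdot 10^{7}$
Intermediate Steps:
$w{\left(p \right)} = 7$ ($w{\left(p \right)} = -1 + 8 = 7$)
$s{\left(u \right)} = 5$ ($s{\left(u \right)} = 4 + \frac{u}{u} = 4 + 1 = 5$)
$A{\left(C \right)} = \frac{C^{2}}{3}$ ($A{\left(C \right)} = \frac{C C}{3} = \frac{C^{2}}{3}$)
$\left(-45313 + 48626\right) \left(A{\left(s{\left(w{\left(-1 \right)} \right)} \right)} - 10684\right) = \left(-45313 + 48626\right) \left(\frac{5^{2}}{3} - 10684\right) = 3313 \left(\frac{1}{3} \cdot 25 - 10684\right) = 3313 \left(\frac{25}{3} - 10684\right) = 3313 \left(- \frac{32027}{3}\right) = - \frac{106105451}{3}$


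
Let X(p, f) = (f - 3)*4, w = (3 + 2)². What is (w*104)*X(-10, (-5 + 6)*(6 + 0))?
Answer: 31200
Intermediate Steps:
w = 25 (w = 5² = 25)
X(p, f) = -12 + 4*f (X(p, f) = (-3 + f)*4 = -12 + 4*f)
(w*104)*X(-10, (-5 + 6)*(6 + 0)) = (25*104)*(-12 + 4*((-5 + 6)*(6 + 0))) = 2600*(-12 + 4*(1*6)) = 2600*(-12 + 4*6) = 2600*(-12 + 24) = 2600*12 = 31200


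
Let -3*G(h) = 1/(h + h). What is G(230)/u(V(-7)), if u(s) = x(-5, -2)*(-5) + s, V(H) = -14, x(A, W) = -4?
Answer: -1/8280 ≈ -0.00012077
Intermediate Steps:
G(h) = -1/(6*h) (G(h) = -1/(3*(h + h)) = -1/(2*h)/3 = -1/(6*h))
u(s) = 20 + s (u(s) = -4*(-5) + s = 20 + s)
G(230)/u(V(-7)) = (-1/6/230)/(20 - 14) = -1/6*1/230/6 = -1/1380*1/6 = -1/8280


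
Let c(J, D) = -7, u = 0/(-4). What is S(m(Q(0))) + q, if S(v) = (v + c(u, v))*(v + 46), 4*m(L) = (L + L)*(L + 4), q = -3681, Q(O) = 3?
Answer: -13933/4 ≈ -3483.3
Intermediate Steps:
u = 0 (u = 0*(-1/4) = 0)
m(L) = L*(4 + L)/2 (m(L) = ((L + L)*(L + 4))/4 = ((2*L)*(4 + L))/4 = (2*L*(4 + L))/4 = L*(4 + L)/2)
S(v) = (-7 + v)*(46 + v) (S(v) = (v - 7)*(v + 46) = (-7 + v)*(46 + v))
S(m(Q(0))) + q = (-322 + ((1/2)*3*(4 + 3))**2 + 39*((1/2)*3*(4 + 3))) - 3681 = (-322 + ((1/2)*3*7)**2 + 39*((1/2)*3*7)) - 3681 = (-322 + (21/2)**2 + 39*(21/2)) - 3681 = (-322 + 441/4 + 819/2) - 3681 = 791/4 - 3681 = -13933/4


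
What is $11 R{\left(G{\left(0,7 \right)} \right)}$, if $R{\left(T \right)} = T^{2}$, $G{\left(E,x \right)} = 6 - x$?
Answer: $11$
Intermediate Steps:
$11 R{\left(G{\left(0,7 \right)} \right)} = 11 \left(6 - 7\right)^{2} = 11 \left(-1\right)^{2} = 11 \cdot 1 = 11$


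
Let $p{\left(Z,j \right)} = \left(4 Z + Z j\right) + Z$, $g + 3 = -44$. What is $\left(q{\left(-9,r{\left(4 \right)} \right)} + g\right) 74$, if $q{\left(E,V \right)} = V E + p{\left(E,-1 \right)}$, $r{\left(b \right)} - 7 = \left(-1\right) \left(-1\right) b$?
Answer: $-13468$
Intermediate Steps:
$r{\left(b \right)} = 7 + b$ ($r{\left(b \right)} = 7 + \left(-1\right) \left(-1\right) b = 7 + 1 b = 7 + b$)
$g = -47$ ($g = -3 - 44 = -47$)
$p{\left(Z,j \right)} = 5 Z + Z j$
$q{\left(E,V \right)} = 4 E + E V$ ($q{\left(E,V \right)} = V E + E \left(5 - 1\right) = E V + E 4 = E V + 4 E = 4 E + E V$)
$\left(q{\left(-9,r{\left(4 \right)} \right)} + g\right) 74 = \left(- 9 \left(4 + \left(7 + 4\right)\right) - 47\right) 74 = \left(- 9 \left(4 + 11\right) - 47\right) 74 = \left(\left(-9\right) 15 - 47\right) 74 = \left(-135 - 47\right) 74 = \left(-182\right) 74 = -13468$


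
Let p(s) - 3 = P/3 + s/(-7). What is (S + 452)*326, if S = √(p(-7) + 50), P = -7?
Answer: 147352 + 326*√465/3 ≈ 1.4970e+5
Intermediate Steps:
p(s) = ⅔ - s/7 (p(s) = 3 + (-7/3 + s/(-7)) = 3 + (-7*⅓ + s*(-⅐)) = 3 + (-7/3 - s/7) = ⅔ - s/7)
S = √465/3 (S = √((⅔ - ⅐*(-7)) + 50) = √((⅔ + 1) + 50) = √(5/3 + 50) = √(155/3) = √465/3 ≈ 7.1880)
(S + 452)*326 = (√465/3 + 452)*326 = (452 + √465/3)*326 = 147352 + 326*√465/3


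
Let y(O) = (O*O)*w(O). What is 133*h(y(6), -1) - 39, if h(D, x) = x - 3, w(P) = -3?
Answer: -571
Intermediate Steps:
y(O) = -3*O² (y(O) = (O*O)*(-3) = O²*(-3) = -3*O²)
h(D, x) = -3 + x
133*h(y(6), -1) - 39 = 133*(-3 - 1) - 39 = 133*(-4) - 39 = -532 - 39 = -571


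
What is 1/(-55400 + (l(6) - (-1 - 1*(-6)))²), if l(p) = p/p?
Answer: -1/55384 ≈ -1.8056e-5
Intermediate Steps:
l(p) = 1
1/(-55400 + (l(6) - (-1 - 1*(-6)))²) = 1/(-55400 + (1 - (-1 - 1*(-6)))²) = 1/(-55400 + (1 - (-1 + 6))²) = 1/(-55400 + (1 - 1*5)²) = 1/(-55400 + (1 - 5)²) = 1/(-55400 + (-4)²) = 1/(-55400 + 16) = 1/(-55384) = -1/55384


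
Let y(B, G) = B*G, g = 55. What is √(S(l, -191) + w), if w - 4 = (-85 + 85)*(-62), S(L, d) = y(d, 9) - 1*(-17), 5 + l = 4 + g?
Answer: I*√1698 ≈ 41.207*I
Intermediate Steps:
l = 54 (l = -5 + (4 + 55) = -5 + 59 = 54)
S(L, d) = 17 + 9*d (S(L, d) = d*9 - 1*(-17) = 9*d + 17 = 17 + 9*d)
w = 4 (w = 4 + (-85 + 85)*(-62) = 4 + 0*(-62) = 4 + 0 = 4)
√(S(l, -191) + w) = √((17 + 9*(-191)) + 4) = √((17 - 1719) + 4) = √(-1702 + 4) = √(-1698) = I*√1698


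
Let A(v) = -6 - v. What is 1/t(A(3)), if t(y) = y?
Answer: -⅑ ≈ -0.11111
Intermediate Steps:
1/t(A(3)) = 1/(-6 - 1*3) = 1/(-6 - 3) = 1/(-9) = -⅑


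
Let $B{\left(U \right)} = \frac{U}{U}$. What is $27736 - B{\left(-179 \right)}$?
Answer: $27735$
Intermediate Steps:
$B{\left(U \right)} = 1$
$27736 - B{\left(-179 \right)} = 27736 - 1 = 27735$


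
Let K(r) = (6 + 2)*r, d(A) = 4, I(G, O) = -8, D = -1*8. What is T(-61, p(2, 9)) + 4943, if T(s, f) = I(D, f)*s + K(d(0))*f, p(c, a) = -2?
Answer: 5367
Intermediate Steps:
D = -8
K(r) = 8*r
T(s, f) = -8*s + 32*f (T(s, f) = -8*s + (8*4)*f = -8*s + 32*f)
T(-61, p(2, 9)) + 4943 = (-8*(-61) + 32*(-2)) + 4943 = (488 - 64) + 4943 = 424 + 4943 = 5367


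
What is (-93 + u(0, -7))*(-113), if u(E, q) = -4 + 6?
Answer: 10283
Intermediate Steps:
u(E, q) = 2
(-93 + u(0, -7))*(-113) = (-93 + 2)*(-113) = -91*(-113) = 10283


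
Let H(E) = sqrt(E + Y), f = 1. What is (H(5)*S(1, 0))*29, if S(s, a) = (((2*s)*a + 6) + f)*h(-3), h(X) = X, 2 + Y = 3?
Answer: -609*sqrt(6) ≈ -1491.7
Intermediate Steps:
Y = 1 (Y = -2 + 3 = 1)
S(s, a) = -21 - 6*a*s (S(s, a) = (((2*s)*a + 6) + 1)*(-3) = ((2*a*s + 6) + 1)*(-3) = ((6 + 2*a*s) + 1)*(-3) = (7 + 2*a*s)*(-3) = -21 - 6*a*s)
H(E) = sqrt(1 + E) (H(E) = sqrt(E + 1) = sqrt(1 + E))
(H(5)*S(1, 0))*29 = (sqrt(1 + 5)*(-21 - 6*0*1))*29 = (sqrt(6)*(-21 + 0))*29 = (sqrt(6)*(-21))*29 = -21*sqrt(6)*29 = -609*sqrt(6)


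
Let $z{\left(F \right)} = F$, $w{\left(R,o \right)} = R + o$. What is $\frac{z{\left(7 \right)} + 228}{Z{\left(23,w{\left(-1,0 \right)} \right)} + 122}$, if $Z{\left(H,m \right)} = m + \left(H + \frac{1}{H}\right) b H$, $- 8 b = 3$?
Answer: $- \frac{940}{311} \approx -3.0225$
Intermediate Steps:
$b = - \frac{3}{8}$ ($b = \left(- \frac{1}{8}\right) 3 = - \frac{3}{8} \approx -0.375$)
$Z{\left(H,m \right)} = m + H \left(- \frac{3 H}{8} - \frac{3}{8 H}\right)$ ($Z{\left(H,m \right)} = m + \left(H + \frac{1}{H}\right) \left(- \frac{3}{8}\right) H = m + \left(- \frac{3 H}{8} - \frac{3}{8 H}\right) H = m + H \left(- \frac{3 H}{8} - \frac{3}{8 H}\right)$)
$\frac{z{\left(7 \right)} + 228}{Z{\left(23,w{\left(-1,0 \right)} \right)} + 122} = \frac{7 + 228}{\left(- \frac{3}{8} + \left(-1 + 0\right) - \frac{3 \cdot 23^{2}}{8}\right) + 122} = \frac{235}{\left(- \frac{3}{8} - 1 - \frac{1587}{8}\right) + 122} = \frac{235}{- \frac{799}{4} + 122} = \frac{235}{- \frac{311}{4}} = 235 \left(- \frac{4}{311}\right) = - \frac{940}{311}$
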